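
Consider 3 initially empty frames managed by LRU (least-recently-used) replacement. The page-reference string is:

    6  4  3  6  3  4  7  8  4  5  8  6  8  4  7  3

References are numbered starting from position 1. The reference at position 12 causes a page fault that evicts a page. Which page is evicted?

4

pos 1: 6: miss, frames (6)
pos 2: 4: miss, frames (6 4)
pos 3: 3: miss, frames (6 4 3)
pos 4: 6: hit
pos 5: 3: hit
pos 6: 4: hit
pos 7: 7: miss, evict 6, frames (3 4 7)
pos 8: 8: miss, evict 3, frames (4 7 8)
pos 9: 4: hit
pos 10: 5: miss, evict 7, frames (8 4 5)
pos 11: 8: hit
pos 12: 6: miss, evict 4, frames (5 8 6)
At position 12, page 4 is evicted.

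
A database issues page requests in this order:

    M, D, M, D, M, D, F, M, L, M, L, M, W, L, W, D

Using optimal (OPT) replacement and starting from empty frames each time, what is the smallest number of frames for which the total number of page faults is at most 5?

f=1: 16 faults
f=2: 6 faults
f=3: 5 faults
f=4: 5 faults
f=5: 5 faults
Smallest f with faults ≤ 5 is 3.

3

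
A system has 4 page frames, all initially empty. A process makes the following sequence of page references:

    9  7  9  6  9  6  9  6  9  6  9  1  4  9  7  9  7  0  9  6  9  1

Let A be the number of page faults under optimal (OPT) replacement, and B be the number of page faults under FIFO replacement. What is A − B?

-3

Under OPT: F F . F . . . . . . . F F . . . . F . . . F → 7 faults.
Under FIFO: F F . F . . . . . . . F F F F . . F . F . F → 10 faults.
A − B = 7 − 10 = -3.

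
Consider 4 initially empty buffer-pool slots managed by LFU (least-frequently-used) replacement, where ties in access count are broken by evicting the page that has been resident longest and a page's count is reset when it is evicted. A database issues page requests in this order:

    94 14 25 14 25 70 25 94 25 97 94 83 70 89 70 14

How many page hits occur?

7

94 -> fault, frames [94]
14 -> fault, frames [94, 14]
25 -> fault, frames [94, 14, 25]
14 -> hit
25 -> hit
70 -> fault, frames [94, 14, 25, 70]
25 -> hit
94 -> hit
25 -> hit
97 -> fault, evict 70, frames [94, 14, 25, 97]
94 -> hit
83 -> fault, evict 97, frames [94, 14, 25, 83]
70 -> fault, evict 83, frames [94, 14, 25, 70]
89 -> fault, evict 70, frames [94, 14, 25, 89]
70 -> fault, evict 89, frames [94, 14, 25, 70]
14 -> hit
Hits: 7.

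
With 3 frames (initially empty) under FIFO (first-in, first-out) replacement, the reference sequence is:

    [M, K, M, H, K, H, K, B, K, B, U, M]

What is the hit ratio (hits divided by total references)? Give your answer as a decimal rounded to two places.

M -> fault, frames [M]
K -> fault, frames [M, K]
M -> hit
H -> fault, frames [M, K, H]
K -> hit
H -> hit
K -> hit
B -> fault, evict M, frames [K, H, B]
K -> hit
B -> hit
U -> fault, evict K, frames [H, B, U]
M -> fault, evict H, frames [B, U, M]
Hits: 6 of 12 references → 6/12 = 0.5000.

0.50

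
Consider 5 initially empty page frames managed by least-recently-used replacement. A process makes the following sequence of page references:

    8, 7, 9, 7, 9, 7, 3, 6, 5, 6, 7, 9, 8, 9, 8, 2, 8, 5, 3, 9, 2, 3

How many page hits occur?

12

8: fault, frames (8)
7: fault, frames (8 7)
9: fault, frames (8 7 9)
7: hit
9: hit
7: hit
3: fault, frames (8 9 7 3)
6: fault, frames (8 9 7 3 6)
5: fault, evict 8, frames (9 7 3 6 5)
6: hit
7: hit
9: hit
8: fault, evict 3, frames (5 6 7 9 8)
9: hit
8: hit
2: fault, evict 5, frames (6 7 9 8 2)
8: hit
5: fault, evict 6, frames (7 9 2 8 5)
3: fault, evict 7, frames (9 2 8 5 3)
9: hit
2: hit
3: hit
Hits: 12.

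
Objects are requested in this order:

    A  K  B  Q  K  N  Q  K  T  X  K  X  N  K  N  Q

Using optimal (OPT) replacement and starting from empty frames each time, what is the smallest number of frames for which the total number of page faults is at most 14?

f=1: 16 faults
f=2: 10 faults
f=3: 8 faults
f=4: 7 faults
f=5: 7 faults
f=6: 7 faults
f=7: 7 faults
Smallest f with faults ≤ 14 is 2.

2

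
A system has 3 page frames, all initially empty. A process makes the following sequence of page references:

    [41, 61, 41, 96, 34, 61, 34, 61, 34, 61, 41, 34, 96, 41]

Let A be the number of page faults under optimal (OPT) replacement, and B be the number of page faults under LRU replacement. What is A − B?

-2

Under OPT: F F . F F . . . . . . . F . → 5 faults.
Under LRU: F F . F F F . . . . F . F . → 7 faults.
A − B = 5 − 7 = -2.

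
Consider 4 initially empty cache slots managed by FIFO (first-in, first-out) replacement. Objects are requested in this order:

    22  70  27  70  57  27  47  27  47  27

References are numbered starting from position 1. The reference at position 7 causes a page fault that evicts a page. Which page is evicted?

pos 1: 22 -> miss, frames (22)
pos 2: 70 -> miss, frames (22 70)
pos 3: 27 -> miss, frames (22 70 27)
pos 4: 70 -> hit
pos 5: 57 -> miss, frames (22 70 27 57)
pos 6: 27 -> hit
pos 7: 47 -> miss, evict 22, frames (70 27 57 47)
At position 7, page 22 is evicted.

22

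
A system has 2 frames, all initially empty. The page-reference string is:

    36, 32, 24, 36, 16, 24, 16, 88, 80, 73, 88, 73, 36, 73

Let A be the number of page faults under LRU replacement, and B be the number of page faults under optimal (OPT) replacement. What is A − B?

3

Under LRU: F F F F F F . F F F F . F . → 11 faults.
Under OPT: F F F . F . . F F F . . F . → 8 faults.
A − B = 11 − 8 = 3.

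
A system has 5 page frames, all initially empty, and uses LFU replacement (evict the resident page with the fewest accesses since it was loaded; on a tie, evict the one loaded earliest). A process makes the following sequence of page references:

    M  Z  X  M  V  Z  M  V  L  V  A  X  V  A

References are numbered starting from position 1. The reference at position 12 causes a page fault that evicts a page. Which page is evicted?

pos 1: M -> fault, frames (M)
pos 2: Z -> fault, frames (M Z)
pos 3: X -> fault, frames (M Z X)
pos 4: M -> hit
pos 5: V -> fault, frames (M Z X V)
pos 6: Z -> hit
pos 7: M -> hit
pos 8: V -> hit
pos 9: L -> fault, frames (M Z X V L)
pos 10: V -> hit
pos 11: A -> fault, evict X, frames (M Z V L A)
pos 12: X -> fault, evict L, frames (M Z V A X)
At position 12, page L is evicted.

L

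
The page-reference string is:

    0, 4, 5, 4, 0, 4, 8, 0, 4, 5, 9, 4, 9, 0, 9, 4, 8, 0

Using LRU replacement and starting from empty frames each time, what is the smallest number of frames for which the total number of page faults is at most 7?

4

f=1: 18 faults
f=2: 14 faults
f=3: 9 faults
f=4: 6 faults
f=5: 5 faults
Smallest f with faults ≤ 7 is 4.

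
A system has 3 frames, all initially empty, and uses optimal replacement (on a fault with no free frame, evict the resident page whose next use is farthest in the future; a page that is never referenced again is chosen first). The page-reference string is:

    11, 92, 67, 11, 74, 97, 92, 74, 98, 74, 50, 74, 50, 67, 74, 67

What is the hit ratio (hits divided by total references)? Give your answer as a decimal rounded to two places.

11 -> fault, frames [11]
92 -> fault, frames [11, 92]
67 -> fault, frames [11, 92, 67]
11 -> hit
74 -> fault, evict 11, frames [92, 67, 74]
97 -> fault, evict 67, frames [92, 74, 97]
92 -> hit
74 -> hit
98 -> fault, evict 97, frames [92, 74, 98]
74 -> hit
50 -> fault, evict 98, frames [92, 74, 50]
74 -> hit
50 -> hit
67 -> fault, evict 50, frames [92, 74, 67]
74 -> hit
67 -> hit
Hits: 8 of 16 references → 8/16 = 0.5000.

0.50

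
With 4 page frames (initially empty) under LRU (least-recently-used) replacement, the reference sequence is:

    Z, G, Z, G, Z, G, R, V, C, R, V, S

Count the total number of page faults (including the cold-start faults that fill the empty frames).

6

Z -> fault, frames [Z]
G -> fault, frames [Z, G]
Z -> hit
G -> hit
Z -> hit
G -> hit
R -> fault, frames [Z, G, R]
V -> fault, frames [Z, G, R, V]
C -> fault, evict Z, frames [G, R, V, C]
R -> hit
V -> hit
S -> fault, evict G, frames [C, R, V, S]
Page faults: 6.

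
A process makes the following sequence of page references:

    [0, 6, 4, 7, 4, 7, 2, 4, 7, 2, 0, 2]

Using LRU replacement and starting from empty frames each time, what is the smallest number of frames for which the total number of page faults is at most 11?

f=1: 12 faults
f=2: 9 faults
f=3: 6 faults
f=4: 6 faults
f=5: 5 faults
Smallest f with faults ≤ 11 is 2.

2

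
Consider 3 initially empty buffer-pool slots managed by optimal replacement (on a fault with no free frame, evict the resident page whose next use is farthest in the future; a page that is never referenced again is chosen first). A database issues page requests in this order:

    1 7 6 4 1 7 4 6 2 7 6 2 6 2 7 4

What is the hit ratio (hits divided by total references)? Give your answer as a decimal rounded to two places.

1: fault, frames {1}
7: fault, frames {1,7}
6: fault, frames {1,7,6}
4: fault, evict 6, frames {1,7,4}
1: hit
7: hit
4: hit
6: fault, evict 1, frames {7,4,6}
2: fault, evict 4, frames {7,6,2}
7: hit
6: hit
2: hit
6: hit
2: hit
7: hit
4: fault, evict 2, frames {7,6,4}
Hits: 9 of 16 references → 9/16 = 0.5625.

0.56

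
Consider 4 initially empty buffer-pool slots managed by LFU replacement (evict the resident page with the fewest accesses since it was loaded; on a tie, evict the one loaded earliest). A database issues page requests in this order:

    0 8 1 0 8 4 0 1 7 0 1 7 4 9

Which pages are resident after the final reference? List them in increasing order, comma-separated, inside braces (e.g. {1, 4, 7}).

0 -> miss, frames [0]
8 -> miss, frames [0, 8]
1 -> miss, frames [0, 8, 1]
0 -> hit
8 -> hit
4 -> miss, frames [0, 8, 1, 4]
0 -> hit
1 -> hit
7 -> miss, evict 4, frames [0, 8, 1, 7]
0 -> hit
1 -> hit
7 -> hit
4 -> miss, evict 8, frames [0, 1, 7, 4]
9 -> miss, evict 4, frames [0, 1, 7, 9]

{0, 1, 7, 9}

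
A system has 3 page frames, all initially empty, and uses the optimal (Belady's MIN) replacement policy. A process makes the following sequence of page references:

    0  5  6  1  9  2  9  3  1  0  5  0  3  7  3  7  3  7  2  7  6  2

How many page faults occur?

0 -> fault, frames {0}
5 -> fault, frames {0,5}
6 -> fault, frames {0,5,6}
1 -> fault, evict 6, frames {0,5,1}
9 -> fault, evict 5, frames {0,1,9}
2 -> fault, evict 0, frames {1,9,2}
9 -> hit
3 -> fault, evict 9, frames {1,2,3}
1 -> hit
0 -> fault, evict 1, frames {2,3,0}
5 -> fault, evict 2, frames {3,0,5}
0 -> hit
3 -> hit
7 -> fault, evict 5, frames {3,0,7}
3 -> hit
7 -> hit
3 -> hit
7 -> hit
2 -> fault, evict 0, frames {3,7,2}
7 -> hit
6 -> fault, evict 7, frames {3,2,6}
2 -> hit
Page faults: 12.

12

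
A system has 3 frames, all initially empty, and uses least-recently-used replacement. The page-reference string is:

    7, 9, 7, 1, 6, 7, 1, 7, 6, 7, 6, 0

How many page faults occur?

5

7 -> fault, frames (7)
9 -> fault, frames (7 9)
7 -> hit
1 -> fault, frames (9 7 1)
6 -> fault, evict 9, frames (7 1 6)
7 -> hit
1 -> hit
7 -> hit
6 -> hit
7 -> hit
6 -> hit
0 -> fault, evict 1, frames (7 6 0)
Page faults: 5.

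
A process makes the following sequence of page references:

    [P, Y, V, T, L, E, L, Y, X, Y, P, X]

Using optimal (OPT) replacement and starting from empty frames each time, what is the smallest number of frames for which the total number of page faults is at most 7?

4

f=1: 12 faults
f=2: 9 faults
f=3: 8 faults
f=4: 7 faults
f=5: 7 faults
f=6: 7 faults
f=7: 7 faults
Smallest f with faults ≤ 7 is 4.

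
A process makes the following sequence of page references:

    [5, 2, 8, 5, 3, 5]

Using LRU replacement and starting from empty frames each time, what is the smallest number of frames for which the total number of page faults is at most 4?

3

f=1: 6 faults
f=2: 5 faults
f=3: 4 faults
f=4: 4 faults
Smallest f with faults ≤ 4 is 3.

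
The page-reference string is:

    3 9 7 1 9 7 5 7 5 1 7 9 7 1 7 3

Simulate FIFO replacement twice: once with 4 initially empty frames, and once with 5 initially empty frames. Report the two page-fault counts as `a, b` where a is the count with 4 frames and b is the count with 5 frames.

6, 5

4 frames: F F F F . . F . . . . . . . . F → 6 faults.
5 frames: F F F F . . F . . . . . . . . . → 5 faults.
5 < 6: adding a frame reduced faults, as is typical.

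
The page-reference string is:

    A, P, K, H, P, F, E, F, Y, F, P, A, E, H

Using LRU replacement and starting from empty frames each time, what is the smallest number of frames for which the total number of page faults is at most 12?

f=1: 14 faults
f=2: 12 faults
f=3: 11 faults
f=4: 10 faults
f=5: 9 faults
f=6: 8 faults
f=7: 7 faults
Smallest f with faults ≤ 12 is 2.

2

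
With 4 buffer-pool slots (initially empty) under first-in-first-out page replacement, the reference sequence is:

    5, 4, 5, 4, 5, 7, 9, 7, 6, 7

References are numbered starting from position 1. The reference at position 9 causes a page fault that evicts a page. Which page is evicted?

pos 1: 5 -> miss, frames (5)
pos 2: 4 -> miss, frames (5 4)
pos 3: 5 -> hit
pos 4: 4 -> hit
pos 5: 5 -> hit
pos 6: 7 -> miss, frames (5 4 7)
pos 7: 9 -> miss, frames (5 4 7 9)
pos 8: 7 -> hit
pos 9: 6 -> miss, evict 5, frames (4 7 9 6)
At position 9, page 5 is evicted.

5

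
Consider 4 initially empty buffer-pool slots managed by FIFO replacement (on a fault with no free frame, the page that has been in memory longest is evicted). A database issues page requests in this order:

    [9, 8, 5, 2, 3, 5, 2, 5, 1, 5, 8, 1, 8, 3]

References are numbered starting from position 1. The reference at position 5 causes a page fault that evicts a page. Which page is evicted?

9

pos 1: 9: fault, frames [9]
pos 2: 8: fault, frames [9, 8]
pos 3: 5: fault, frames [9, 8, 5]
pos 4: 2: fault, frames [9, 8, 5, 2]
pos 5: 3: fault, evict 9, frames [8, 5, 2, 3]
At position 5, page 9 is evicted.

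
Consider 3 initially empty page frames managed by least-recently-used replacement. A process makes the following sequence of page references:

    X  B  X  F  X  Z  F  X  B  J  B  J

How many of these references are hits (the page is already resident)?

6

X → fault, frames {X}
B → fault, frames {X,B}
X → hit
F → fault, frames {B,X,F}
X → hit
Z → fault, evict B, frames {F,X,Z}
F → hit
X → hit
B → fault, evict Z, frames {F,X,B}
J → fault, evict F, frames {X,B,J}
B → hit
J → hit
Hits: 6.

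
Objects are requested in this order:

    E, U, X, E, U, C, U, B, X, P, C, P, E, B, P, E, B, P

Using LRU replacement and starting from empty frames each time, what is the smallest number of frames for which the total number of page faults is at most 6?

6

f=1: 18 faults
f=2: 16 faults
f=3: 10 faults
f=4: 10 faults
f=5: 7 faults
f=6: 6 faults
Smallest f with faults ≤ 6 is 6.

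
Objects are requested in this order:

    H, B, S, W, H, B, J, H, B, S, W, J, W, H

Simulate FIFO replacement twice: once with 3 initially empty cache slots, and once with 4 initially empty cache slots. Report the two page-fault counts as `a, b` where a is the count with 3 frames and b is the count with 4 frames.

3 frames: F F F F F F F . . F F . . F → 10 faults.
4 frames: F F F F . . F F F F F F . F → 11 faults.
11 > 10: adding a frame increased faults — Belady's anomaly.

10, 11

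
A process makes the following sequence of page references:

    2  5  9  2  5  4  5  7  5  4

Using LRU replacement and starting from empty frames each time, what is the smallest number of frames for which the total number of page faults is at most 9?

2

f=1: 10 faults
f=2: 8 faults
f=3: 5 faults
f=4: 5 faults
f=5: 5 faults
Smallest f with faults ≤ 9 is 2.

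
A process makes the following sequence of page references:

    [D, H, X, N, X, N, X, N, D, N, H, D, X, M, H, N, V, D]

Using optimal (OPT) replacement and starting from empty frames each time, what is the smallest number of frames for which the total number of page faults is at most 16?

2

f=1: 18 faults
f=2: 11 faults
f=3: 8 faults
f=4: 6 faults
f=5: 6 faults
f=6: 6 faults
Smallest f with faults ≤ 16 is 2.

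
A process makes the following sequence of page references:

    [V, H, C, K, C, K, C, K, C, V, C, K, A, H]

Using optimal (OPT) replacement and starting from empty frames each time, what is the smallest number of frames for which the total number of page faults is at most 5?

4

f=1: 14 faults
f=2: 8 faults
f=3: 6 faults
f=4: 5 faults
f=5: 5 faults
Smallest f with faults ≤ 5 is 4.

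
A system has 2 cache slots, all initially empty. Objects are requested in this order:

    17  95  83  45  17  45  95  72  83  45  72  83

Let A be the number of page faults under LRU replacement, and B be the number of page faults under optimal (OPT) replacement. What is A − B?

3

Under LRU: F F F F F . F F F F F F → 11 faults.
Under OPT: F F F F . . F F F . F . → 8 faults.
A − B = 11 − 8 = 3.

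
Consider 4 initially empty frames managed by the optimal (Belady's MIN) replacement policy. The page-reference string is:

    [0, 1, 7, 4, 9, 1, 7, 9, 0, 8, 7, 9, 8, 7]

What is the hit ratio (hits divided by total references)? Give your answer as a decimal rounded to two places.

0.57

0 -> fault, frames {0}
1 -> fault, frames {0,1}
7 -> fault, frames {0,1,7}
4 -> fault, frames {0,1,7,4}
9 -> fault, evict 4, frames {0,1,7,9}
1 -> hit
7 -> hit
9 -> hit
0 -> hit
8 -> fault, evict 1, frames {0,7,9,8}
7 -> hit
9 -> hit
8 -> hit
7 -> hit
Hits: 8 of 14 references → 8/14 = 0.5714.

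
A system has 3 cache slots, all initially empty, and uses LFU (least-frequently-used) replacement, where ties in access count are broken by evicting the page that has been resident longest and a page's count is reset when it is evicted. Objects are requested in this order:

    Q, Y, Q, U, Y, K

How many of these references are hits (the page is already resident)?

2

Q: miss, frames {Q}
Y: miss, frames {Q,Y}
Q: hit
U: miss, frames {Q,Y,U}
Y: hit
K: miss, evict U, frames {Q,Y,K}
Hits: 2.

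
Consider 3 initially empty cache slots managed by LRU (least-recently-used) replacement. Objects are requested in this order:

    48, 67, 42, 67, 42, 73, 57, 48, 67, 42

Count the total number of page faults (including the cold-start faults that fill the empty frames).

48: fault, frames (48)
67: fault, frames (48 67)
42: fault, frames (48 67 42)
67: hit
42: hit
73: fault, evict 48, frames (67 42 73)
57: fault, evict 67, frames (42 73 57)
48: fault, evict 42, frames (73 57 48)
67: fault, evict 73, frames (57 48 67)
42: fault, evict 57, frames (48 67 42)
Page faults: 8.

8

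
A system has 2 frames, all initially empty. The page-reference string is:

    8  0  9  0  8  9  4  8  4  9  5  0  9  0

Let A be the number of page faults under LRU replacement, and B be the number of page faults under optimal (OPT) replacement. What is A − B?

Under LRU: F F F . F F F F . F F F F . → 11 faults.
Under OPT: F F F . F . F . . F F F . . → 8 faults.
A − B = 11 − 8 = 3.

3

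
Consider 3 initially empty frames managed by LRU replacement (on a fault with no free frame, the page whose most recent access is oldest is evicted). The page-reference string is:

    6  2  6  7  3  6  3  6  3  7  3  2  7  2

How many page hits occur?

6: miss, frames [6]
2: miss, frames [6, 2]
6: hit
7: miss, frames [2, 6, 7]
3: miss, evict 2, frames [6, 7, 3]
6: hit
3: hit
6: hit
3: hit
7: hit
3: hit
2: miss, evict 6, frames [7, 3, 2]
7: hit
2: hit
Hits: 9.

9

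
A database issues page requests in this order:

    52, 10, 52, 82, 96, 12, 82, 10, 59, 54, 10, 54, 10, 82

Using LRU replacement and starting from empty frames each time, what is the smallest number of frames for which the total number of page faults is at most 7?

5

f=1: 14 faults
f=2: 11 faults
f=3: 9 faults
f=4: 8 faults
f=5: 7 faults
f=6: 7 faults
f=7: 7 faults
Smallest f with faults ≤ 7 is 5.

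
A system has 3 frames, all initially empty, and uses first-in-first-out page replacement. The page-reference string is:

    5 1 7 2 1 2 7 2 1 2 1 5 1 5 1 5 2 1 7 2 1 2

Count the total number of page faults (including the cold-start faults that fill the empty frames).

5 → miss, frames [5]
1 → miss, frames [5, 1]
7 → miss, frames [5, 1, 7]
2 → miss, evict 5, frames [1, 7, 2]
1 → hit
2 → hit
7 → hit
2 → hit
1 → hit
2 → hit
1 → hit
5 → miss, evict 1, frames [7, 2, 5]
1 → miss, evict 7, frames [2, 5, 1]
5 → hit
1 → hit
5 → hit
2 → hit
1 → hit
7 → miss, evict 2, frames [5, 1, 7]
2 → miss, evict 5, frames [1, 7, 2]
1 → hit
2 → hit
Page faults: 8.

8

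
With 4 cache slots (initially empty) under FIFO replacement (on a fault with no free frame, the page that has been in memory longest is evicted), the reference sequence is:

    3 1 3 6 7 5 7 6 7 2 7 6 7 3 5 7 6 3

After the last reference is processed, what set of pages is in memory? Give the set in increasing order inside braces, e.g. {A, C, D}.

{2, 3, 5, 6}

3: fault, frames {3}
1: fault, frames {3,1}
3: hit
6: fault, frames {3,1,6}
7: fault, frames {3,1,6,7}
5: fault, evict 3, frames {1,6,7,5}
7: hit
6: hit
7: hit
2: fault, evict 1, frames {6,7,5,2}
7: hit
6: hit
7: hit
3: fault, evict 6, frames {7,5,2,3}
5: hit
7: hit
6: fault, evict 7, frames {5,2,3,6}
3: hit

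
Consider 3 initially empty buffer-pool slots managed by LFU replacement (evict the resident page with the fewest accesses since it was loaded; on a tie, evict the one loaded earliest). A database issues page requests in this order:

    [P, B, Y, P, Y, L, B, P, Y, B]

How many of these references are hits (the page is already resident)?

5

P: fault, frames (P)
B: fault, frames (P B)
Y: fault, frames (P B Y)
P: hit
Y: hit
L: fault, evict B, frames (P Y L)
B: fault, evict L, frames (P Y B)
P: hit
Y: hit
B: hit
Hits: 5.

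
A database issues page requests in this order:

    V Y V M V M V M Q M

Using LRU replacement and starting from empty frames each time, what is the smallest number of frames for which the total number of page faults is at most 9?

2

f=1: 10 faults
f=2: 4 faults
f=3: 4 faults
f=4: 4 faults
Smallest f with faults ≤ 9 is 2.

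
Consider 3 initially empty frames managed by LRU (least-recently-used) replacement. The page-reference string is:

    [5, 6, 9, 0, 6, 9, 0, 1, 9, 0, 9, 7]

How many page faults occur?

5: fault, frames (5)
6: fault, frames (5 6)
9: fault, frames (5 6 9)
0: fault, evict 5, frames (6 9 0)
6: hit
9: hit
0: hit
1: fault, evict 6, frames (9 0 1)
9: hit
0: hit
9: hit
7: fault, evict 1, frames (0 9 7)
Page faults: 6.

6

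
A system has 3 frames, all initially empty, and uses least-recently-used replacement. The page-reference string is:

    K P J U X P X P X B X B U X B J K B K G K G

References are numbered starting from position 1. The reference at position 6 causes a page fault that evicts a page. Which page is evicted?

J

pos 1: K → miss, frames (K)
pos 2: P → miss, frames (K P)
pos 3: J → miss, frames (K P J)
pos 4: U → miss, evict K, frames (P J U)
pos 5: X → miss, evict P, frames (J U X)
pos 6: P → miss, evict J, frames (U X P)
At position 6, page J is evicted.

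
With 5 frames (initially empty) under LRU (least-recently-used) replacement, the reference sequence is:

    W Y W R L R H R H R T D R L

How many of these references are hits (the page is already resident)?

7

W: fault, frames (W)
Y: fault, frames (W Y)
W: hit
R: fault, frames (Y W R)
L: fault, frames (Y W R L)
R: hit
H: fault, frames (Y W L R H)
R: hit
H: hit
R: hit
T: fault, evict Y, frames (W L H R T)
D: fault, evict W, frames (L H R T D)
R: hit
L: hit
Hits: 7.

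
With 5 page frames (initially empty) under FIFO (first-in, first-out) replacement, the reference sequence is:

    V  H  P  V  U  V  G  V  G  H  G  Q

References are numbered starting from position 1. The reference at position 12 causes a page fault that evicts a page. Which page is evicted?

pos 1: V -> fault, frames [V]
pos 2: H -> fault, frames [V, H]
pos 3: P -> fault, frames [V, H, P]
pos 4: V -> hit
pos 5: U -> fault, frames [V, H, P, U]
pos 6: V -> hit
pos 7: G -> fault, frames [V, H, P, U, G]
pos 8: V -> hit
pos 9: G -> hit
pos 10: H -> hit
pos 11: G -> hit
pos 12: Q -> fault, evict V, frames [H, P, U, G, Q]
At position 12, page V is evicted.

V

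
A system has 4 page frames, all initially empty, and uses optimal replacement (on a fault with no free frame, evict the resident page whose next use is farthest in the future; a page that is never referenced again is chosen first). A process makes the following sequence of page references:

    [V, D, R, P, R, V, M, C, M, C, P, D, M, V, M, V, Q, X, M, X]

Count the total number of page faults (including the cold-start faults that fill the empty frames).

V: miss, frames [V]
D: miss, frames [V, D]
R: miss, frames [V, D, R]
P: miss, frames [V, D, R, P]
R: hit
V: hit
M: miss, evict R, frames [V, D, P, M]
C: miss, evict V, frames [D, P, M, C]
M: hit
C: hit
P: hit
D: hit
M: hit
V: miss, evict C, frames [D, P, M, V]
M: hit
V: hit
Q: miss, evict V, frames [D, P, M, Q]
X: miss, evict Q, frames [D, P, M, X]
M: hit
X: hit
Page faults: 9.

9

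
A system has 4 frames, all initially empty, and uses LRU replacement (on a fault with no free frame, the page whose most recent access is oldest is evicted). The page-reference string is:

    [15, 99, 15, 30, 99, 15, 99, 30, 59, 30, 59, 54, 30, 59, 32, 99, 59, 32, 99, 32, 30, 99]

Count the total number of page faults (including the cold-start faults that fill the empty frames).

15 → miss, frames [15]
99 → miss, frames [15, 99]
15 → hit
30 → miss, frames [99, 15, 30]
99 → hit
15 → hit
99 → hit
30 → hit
59 → miss, frames [15, 99, 30, 59]
30 → hit
59 → hit
54 → miss, evict 15, frames [99, 30, 59, 54]
30 → hit
59 → hit
32 → miss, evict 99, frames [54, 30, 59, 32]
99 → miss, evict 54, frames [30, 59, 32, 99]
59 → hit
32 → hit
99 → hit
32 → hit
30 → hit
99 → hit
Page faults: 7.

7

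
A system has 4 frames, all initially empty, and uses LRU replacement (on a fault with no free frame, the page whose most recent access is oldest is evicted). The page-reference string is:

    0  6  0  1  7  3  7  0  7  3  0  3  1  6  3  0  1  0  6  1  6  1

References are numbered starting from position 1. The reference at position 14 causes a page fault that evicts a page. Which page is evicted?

pos 1: 0 -> miss, frames (0)
pos 2: 6 -> miss, frames (0 6)
pos 3: 0 -> hit
pos 4: 1 -> miss, frames (6 0 1)
pos 5: 7 -> miss, frames (6 0 1 7)
pos 6: 3 -> miss, evict 6, frames (0 1 7 3)
pos 7: 7 -> hit
pos 8: 0 -> hit
pos 9: 7 -> hit
pos 10: 3 -> hit
pos 11: 0 -> hit
pos 12: 3 -> hit
pos 13: 1 -> hit
pos 14: 6 -> miss, evict 7, frames (0 3 1 6)
At position 14, page 7 is evicted.

7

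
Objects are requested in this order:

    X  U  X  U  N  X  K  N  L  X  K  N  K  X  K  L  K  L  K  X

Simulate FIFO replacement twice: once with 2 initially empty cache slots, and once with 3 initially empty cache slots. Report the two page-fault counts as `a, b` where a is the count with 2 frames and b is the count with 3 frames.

2 frames: F F . . F F F F F F F F . F F F . . . F → 14 faults.
3 frames: F F . . F . F . F F . F F . . F . . . F → 10 faults.
10 < 14: adding a frame reduced faults, as is typical.

14, 10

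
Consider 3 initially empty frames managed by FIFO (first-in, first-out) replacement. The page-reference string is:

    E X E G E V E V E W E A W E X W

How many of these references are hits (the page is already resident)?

E → miss, frames [E]
X → miss, frames [E, X]
E → hit
G → miss, frames [E, X, G]
E → hit
V → miss, evict E, frames [X, G, V]
E → miss, evict X, frames [G, V, E]
V → hit
E → hit
W → miss, evict G, frames [V, E, W]
E → hit
A → miss, evict V, frames [E, W, A]
W → hit
E → hit
X → miss, evict E, frames [W, A, X]
W → hit
Hits: 8.

8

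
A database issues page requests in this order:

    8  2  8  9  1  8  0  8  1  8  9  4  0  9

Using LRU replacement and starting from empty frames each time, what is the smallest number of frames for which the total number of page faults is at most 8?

f=1: 14 faults
f=2: 11 faults
f=3: 8 faults
f=4: 7 faults
f=5: 6 faults
f=6: 6 faults
Smallest f with faults ≤ 8 is 3.

3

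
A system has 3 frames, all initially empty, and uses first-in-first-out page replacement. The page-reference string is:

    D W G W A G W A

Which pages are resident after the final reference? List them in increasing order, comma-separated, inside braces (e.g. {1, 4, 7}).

D → fault, frames [D]
W → fault, frames [D, W]
G → fault, frames [D, W, G]
W → hit
A → fault, evict D, frames [W, G, A]
G → hit
W → hit
A → hit

{A, G, W}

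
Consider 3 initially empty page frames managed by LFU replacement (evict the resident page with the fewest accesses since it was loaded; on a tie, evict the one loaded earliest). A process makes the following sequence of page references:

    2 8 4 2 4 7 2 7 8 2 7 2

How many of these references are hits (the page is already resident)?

7

2 → fault, frames (2)
8 → fault, frames (2 8)
4 → fault, frames (2 8 4)
2 → hit
4 → hit
7 → fault, evict 8, frames (2 4 7)
2 → hit
7 → hit
8 → fault, evict 4, frames (2 7 8)
2 → hit
7 → hit
2 → hit
Hits: 7.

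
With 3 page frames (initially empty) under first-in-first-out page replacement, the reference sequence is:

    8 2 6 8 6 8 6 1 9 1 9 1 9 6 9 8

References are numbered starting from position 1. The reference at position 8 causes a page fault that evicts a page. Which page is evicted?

pos 1: 8 -> fault, frames {8}
pos 2: 2 -> fault, frames {8,2}
pos 3: 6 -> fault, frames {8,2,6}
pos 4: 8 -> hit
pos 5: 6 -> hit
pos 6: 8 -> hit
pos 7: 6 -> hit
pos 8: 1 -> fault, evict 8, frames {2,6,1}
At position 8, page 8 is evicted.

8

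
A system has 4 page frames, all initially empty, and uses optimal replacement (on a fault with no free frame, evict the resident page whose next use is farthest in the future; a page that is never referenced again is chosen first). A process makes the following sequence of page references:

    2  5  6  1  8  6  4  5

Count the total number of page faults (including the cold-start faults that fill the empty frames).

2 -> fault, frames [2]
5 -> fault, frames [2, 5]
6 -> fault, frames [2, 5, 6]
1 -> fault, frames [2, 5, 6, 1]
8 -> fault, evict 1, frames [2, 5, 6, 8]
6 -> hit
4 -> fault, evict 8, frames [2, 5, 6, 4]
5 -> hit
Page faults: 6.

6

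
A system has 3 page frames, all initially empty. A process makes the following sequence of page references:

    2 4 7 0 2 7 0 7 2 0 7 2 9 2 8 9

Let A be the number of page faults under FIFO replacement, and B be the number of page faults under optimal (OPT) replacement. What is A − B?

1

Under FIFO: F F F F F . . . . . . . F . F . → 7 faults.
Under OPT: F F F F . . . . . . . . F . F . → 6 faults.
A − B = 7 − 6 = 1.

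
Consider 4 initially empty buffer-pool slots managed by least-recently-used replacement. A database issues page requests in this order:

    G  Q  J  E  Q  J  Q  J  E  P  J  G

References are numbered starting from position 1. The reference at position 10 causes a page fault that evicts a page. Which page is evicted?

G

pos 1: G: miss, frames (G)
pos 2: Q: miss, frames (G Q)
pos 3: J: miss, frames (G Q J)
pos 4: E: miss, frames (G Q J E)
pos 5: Q: hit
pos 6: J: hit
pos 7: Q: hit
pos 8: J: hit
pos 9: E: hit
pos 10: P: miss, evict G, frames (Q J E P)
At position 10, page G is evicted.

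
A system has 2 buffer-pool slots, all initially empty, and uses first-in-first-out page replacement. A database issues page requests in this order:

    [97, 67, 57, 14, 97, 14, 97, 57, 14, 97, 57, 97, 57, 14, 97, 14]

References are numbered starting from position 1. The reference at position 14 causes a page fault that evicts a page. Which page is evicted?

pos 1: 97 -> fault, frames {97}
pos 2: 67 -> fault, frames {97,67}
pos 3: 57 -> fault, evict 97, frames {67,57}
pos 4: 14 -> fault, evict 67, frames {57,14}
pos 5: 97 -> fault, evict 57, frames {14,97}
pos 6: 14 -> hit
pos 7: 97 -> hit
pos 8: 57 -> fault, evict 14, frames {97,57}
pos 9: 14 -> fault, evict 97, frames {57,14}
pos 10: 97 -> fault, evict 57, frames {14,97}
pos 11: 57 -> fault, evict 14, frames {97,57}
pos 12: 97 -> hit
pos 13: 57 -> hit
pos 14: 14 -> fault, evict 97, frames {57,14}
At position 14, page 97 is evicted.

97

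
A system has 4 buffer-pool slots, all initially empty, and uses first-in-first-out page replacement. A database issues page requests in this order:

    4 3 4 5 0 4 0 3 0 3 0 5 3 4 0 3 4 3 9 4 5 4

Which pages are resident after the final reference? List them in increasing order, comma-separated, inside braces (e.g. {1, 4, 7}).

4 → fault, frames [4]
3 → fault, frames [4, 3]
4 → hit
5 → fault, frames [4, 3, 5]
0 → fault, frames [4, 3, 5, 0]
4 → hit
0 → hit
3 → hit
0 → hit
3 → hit
0 → hit
5 → hit
3 → hit
4 → hit
0 → hit
3 → hit
4 → hit
3 → hit
9 → fault, evict 4, frames [3, 5, 0, 9]
4 → fault, evict 3, frames [5, 0, 9, 4]
5 → hit
4 → hit

{0, 4, 5, 9}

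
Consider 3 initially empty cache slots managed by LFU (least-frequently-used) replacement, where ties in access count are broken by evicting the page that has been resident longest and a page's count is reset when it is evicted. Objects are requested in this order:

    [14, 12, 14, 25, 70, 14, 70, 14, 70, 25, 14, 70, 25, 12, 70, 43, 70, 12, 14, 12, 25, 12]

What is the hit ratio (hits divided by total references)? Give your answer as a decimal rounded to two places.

14 → fault, frames (14)
12 → fault, frames (14 12)
14 → hit
25 → fault, frames (14 12 25)
70 → fault, evict 12, frames (14 25 70)
14 → hit
70 → hit
14 → hit
70 → hit
25 → hit
14 → hit
70 → hit
25 → hit
12 → fault, evict 25, frames (14 70 12)
70 → hit
43 → fault, evict 12, frames (14 70 43)
70 → hit
12 → fault, evict 43, frames (14 70 12)
14 → hit
12 → hit
25 → fault, evict 12, frames (14 70 25)
12 → fault, evict 25, frames (14 70 12)
Hits: 13 of 22 references → 13/22 = 0.5909.

0.59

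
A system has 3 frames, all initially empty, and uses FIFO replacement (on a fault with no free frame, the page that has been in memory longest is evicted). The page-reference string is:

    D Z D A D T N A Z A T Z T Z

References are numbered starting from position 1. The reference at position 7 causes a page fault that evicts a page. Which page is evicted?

pos 1: D -> miss, frames {D}
pos 2: Z -> miss, frames {D,Z}
pos 3: D -> hit
pos 4: A -> miss, frames {D,Z,A}
pos 5: D -> hit
pos 6: T -> miss, evict D, frames {Z,A,T}
pos 7: N -> miss, evict Z, frames {A,T,N}
At position 7, page Z is evicted.

Z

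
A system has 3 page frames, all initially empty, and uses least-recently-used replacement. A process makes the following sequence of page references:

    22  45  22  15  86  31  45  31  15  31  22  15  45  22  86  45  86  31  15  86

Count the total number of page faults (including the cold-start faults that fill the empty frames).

12

22 -> miss, frames [22]
45 -> miss, frames [22, 45]
22 -> hit
15 -> miss, frames [45, 22, 15]
86 -> miss, evict 45, frames [22, 15, 86]
31 -> miss, evict 22, frames [15, 86, 31]
45 -> miss, evict 15, frames [86, 31, 45]
31 -> hit
15 -> miss, evict 86, frames [45, 31, 15]
31 -> hit
22 -> miss, evict 45, frames [15, 31, 22]
15 -> hit
45 -> miss, evict 31, frames [22, 15, 45]
22 -> hit
86 -> miss, evict 15, frames [45, 22, 86]
45 -> hit
86 -> hit
31 -> miss, evict 22, frames [45, 86, 31]
15 -> miss, evict 45, frames [86, 31, 15]
86 -> hit
Page faults: 12.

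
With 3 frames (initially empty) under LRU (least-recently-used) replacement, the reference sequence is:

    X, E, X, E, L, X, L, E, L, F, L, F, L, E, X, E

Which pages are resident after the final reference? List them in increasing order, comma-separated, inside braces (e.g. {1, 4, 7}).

{E, L, X}

X: miss, frames {X}
E: miss, frames {X,E}
X: hit
E: hit
L: miss, frames {X,E,L}
X: hit
L: hit
E: hit
L: hit
F: miss, evict X, frames {E,L,F}
L: hit
F: hit
L: hit
E: hit
X: miss, evict F, frames {L,E,X}
E: hit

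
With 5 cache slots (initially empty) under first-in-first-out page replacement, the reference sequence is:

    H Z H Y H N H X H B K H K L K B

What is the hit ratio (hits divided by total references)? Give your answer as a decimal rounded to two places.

H: fault, frames (H)
Z: fault, frames (H Z)
H: hit
Y: fault, frames (H Z Y)
H: hit
N: fault, frames (H Z Y N)
H: hit
X: fault, frames (H Z Y N X)
H: hit
B: fault, evict H, frames (Z Y N X B)
K: fault, evict Z, frames (Y N X B K)
H: fault, evict Y, frames (N X B K H)
K: hit
L: fault, evict N, frames (X B K H L)
K: hit
B: hit
Hits: 7 of 16 references → 7/16 = 0.4375.

0.44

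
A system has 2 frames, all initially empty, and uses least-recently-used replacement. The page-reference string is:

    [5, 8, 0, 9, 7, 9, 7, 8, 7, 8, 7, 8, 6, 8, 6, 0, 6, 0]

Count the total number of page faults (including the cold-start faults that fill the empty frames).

5 → fault, frames (5)
8 → fault, frames (5 8)
0 → fault, evict 5, frames (8 0)
9 → fault, evict 8, frames (0 9)
7 → fault, evict 0, frames (9 7)
9 → hit
7 → hit
8 → fault, evict 9, frames (7 8)
7 → hit
8 → hit
7 → hit
8 → hit
6 → fault, evict 7, frames (8 6)
8 → hit
6 → hit
0 → fault, evict 8, frames (6 0)
6 → hit
0 → hit
Page faults: 8.

8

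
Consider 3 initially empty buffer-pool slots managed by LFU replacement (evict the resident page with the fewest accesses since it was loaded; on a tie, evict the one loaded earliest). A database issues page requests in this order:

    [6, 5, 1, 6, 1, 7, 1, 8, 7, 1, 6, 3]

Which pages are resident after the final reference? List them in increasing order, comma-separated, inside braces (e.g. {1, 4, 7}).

{1, 3, 6}

6: miss, frames {6}
5: miss, frames {6,5}
1: miss, frames {6,5,1}
6: hit
1: hit
7: miss, evict 5, frames {6,1,7}
1: hit
8: miss, evict 7, frames {6,1,8}
7: miss, evict 8, frames {6,1,7}
1: hit
6: hit
3: miss, evict 7, frames {6,1,3}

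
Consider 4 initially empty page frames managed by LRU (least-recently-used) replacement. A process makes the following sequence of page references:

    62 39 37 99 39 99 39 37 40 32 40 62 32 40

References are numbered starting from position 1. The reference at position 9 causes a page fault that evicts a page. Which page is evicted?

pos 1: 62 -> fault, frames (62)
pos 2: 39 -> fault, frames (62 39)
pos 3: 37 -> fault, frames (62 39 37)
pos 4: 99 -> fault, frames (62 39 37 99)
pos 5: 39 -> hit
pos 6: 99 -> hit
pos 7: 39 -> hit
pos 8: 37 -> hit
pos 9: 40 -> fault, evict 62, frames (99 39 37 40)
At position 9, page 62 is evicted.

62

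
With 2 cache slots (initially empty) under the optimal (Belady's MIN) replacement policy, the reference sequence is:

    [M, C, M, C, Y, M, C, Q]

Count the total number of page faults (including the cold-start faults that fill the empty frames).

5

M -> fault, frames [M]
C -> fault, frames [M, C]
M -> hit
C -> hit
Y -> fault, evict C, frames [M, Y]
M -> hit
C -> fault, evict Y, frames [M, C]
Q -> fault, evict C, frames [M, Q]
Page faults: 5.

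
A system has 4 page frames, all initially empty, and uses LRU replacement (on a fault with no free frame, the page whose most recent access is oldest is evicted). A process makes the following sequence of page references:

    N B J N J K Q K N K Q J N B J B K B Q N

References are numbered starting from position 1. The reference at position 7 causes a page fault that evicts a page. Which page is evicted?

pos 1: N → miss, frames [N]
pos 2: B → miss, frames [N, B]
pos 3: J → miss, frames [N, B, J]
pos 4: N → hit
pos 5: J → hit
pos 6: K → miss, frames [B, N, J, K]
pos 7: Q → miss, evict B, frames [N, J, K, Q]
At position 7, page B is evicted.

B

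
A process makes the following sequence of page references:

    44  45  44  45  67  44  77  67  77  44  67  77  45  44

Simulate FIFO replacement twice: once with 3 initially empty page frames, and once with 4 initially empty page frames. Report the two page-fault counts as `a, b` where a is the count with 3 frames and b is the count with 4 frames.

3 frames: F F . . F . F . . F . . F . → 6 faults.
4 frames: F F . . F . F . . . . . . . → 4 faults.
4 < 6: adding a frame reduced faults, as is typical.

6, 4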